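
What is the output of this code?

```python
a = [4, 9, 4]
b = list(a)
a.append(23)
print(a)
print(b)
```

Key concept: list() constructor creates copy.
Step by step:
`a = [4, 9, 4]` → a = [4, 9, 4]
`b = list(a)` → b = [4, 9, 4]
`a.append(23)` → a = [4, 9, 4, 23]
`print(a)` → prints [4, 9, 4, 23]
`print(b)` → prints [4, 9, 4]

Answer:
[4, 9, 4, 23]
[4, 9, 4]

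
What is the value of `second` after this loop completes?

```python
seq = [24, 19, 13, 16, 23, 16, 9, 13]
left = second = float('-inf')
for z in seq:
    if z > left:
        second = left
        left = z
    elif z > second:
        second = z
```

Second largest (with repeats) in [24, 19, 13, 16, 23, 16, 9, 13]
`second` takes the values: -inf → 19 → 23

Answer: 23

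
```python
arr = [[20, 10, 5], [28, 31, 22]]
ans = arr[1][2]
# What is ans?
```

Trace:
`arr = [[20, 10, 5], [28, 31, 22]]` → arr = [[20, 10, 5], [28, 31, 22]]
`ans = arr[1][2]` → ans = 22
So ans = 22

Answer: 22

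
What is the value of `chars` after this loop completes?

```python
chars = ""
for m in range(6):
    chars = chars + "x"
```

Repeat 'x' 6 times
`chars` takes the values: "" → "x" → "xx" → "xxx" → "xxxx" → "xxxxx" → "xxxxxx"

Answer: "xxxxxx"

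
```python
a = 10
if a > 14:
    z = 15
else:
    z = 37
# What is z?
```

Trace:
`a = 10` → a = 10
`if a > 14: ...` → a > 14 is False, take else branch → z = 37
So z = 37

Answer: 37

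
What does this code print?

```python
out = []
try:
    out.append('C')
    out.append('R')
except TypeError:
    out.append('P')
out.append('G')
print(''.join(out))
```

Execution trace: 'C' (try body) → 'R' (try body, no exception) → 'G' (after the try/except). Output: CRG

Answer: CRG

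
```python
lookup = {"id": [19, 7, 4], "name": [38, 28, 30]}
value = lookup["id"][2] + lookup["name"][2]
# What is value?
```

Trace:
`lookup = {"id": [19, 7, 4], "name": [38, 28, 30]}` → lookup = {'id': [19, 7, 4], 'name': [38, 28, 30]}
`value = lookup["id"][2] + lookup["name"][2]` → value = 34
So value = 34

Answer: 34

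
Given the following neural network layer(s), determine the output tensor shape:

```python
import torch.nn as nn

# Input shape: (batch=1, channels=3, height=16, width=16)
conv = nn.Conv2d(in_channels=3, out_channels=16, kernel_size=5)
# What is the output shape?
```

Input: (1, 3, 16, 16) -> Output: (1, 16, 12, 12)

Answer: (1, 16, 12, 12)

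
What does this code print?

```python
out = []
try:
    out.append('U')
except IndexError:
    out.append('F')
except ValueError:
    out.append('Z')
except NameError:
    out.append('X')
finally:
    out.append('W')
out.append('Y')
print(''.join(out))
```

Execution trace: 'U' (try body, no exception) → 'W' (finally) → 'Y' (after the try/except). Output: UWY

Answer: UWY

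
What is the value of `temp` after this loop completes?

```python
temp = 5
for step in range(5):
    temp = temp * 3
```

Multiply by 3, 5 times: 5 * 3^5 = 1215
`temp` takes the values: 5 → 15 → 45 → 135 → 405 → 1215

Answer: 1215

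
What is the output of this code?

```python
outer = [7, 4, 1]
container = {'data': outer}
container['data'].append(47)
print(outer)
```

Key concept: dict holds reference to list.
Step by step:
`outer = [7, 4, 1]` → outer = [7, 4, 1]
`container = {'data': outer}` → container = {'data': [7, 4, 1]}
`container['data'].append(47)` → outer = [7, 4, 1, 47]; container = {'data': [7, 4, 1, 47]}
`print(outer)` → prints [7, 4, 1, 47]

Answer: [7, 4, 1, 47]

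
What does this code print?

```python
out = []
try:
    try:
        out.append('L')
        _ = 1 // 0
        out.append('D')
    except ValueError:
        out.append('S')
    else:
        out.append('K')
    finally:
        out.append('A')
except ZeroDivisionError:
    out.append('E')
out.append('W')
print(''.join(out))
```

Execution trace: 'L' (try body) → 'A' (finally) → 'E' (outer except ZeroDivisionError) → 'W' (after the try/except). Output: LAEW

Answer: LAEW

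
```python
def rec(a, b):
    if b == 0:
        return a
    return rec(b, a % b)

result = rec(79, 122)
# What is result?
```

rec(79, 122) -> rec(122, 79) -> rec(79, 43) -> rec(43, 36) -> rec(36, 7) -> rec(7, 1) -> rec(1, 0) -> 1

Answer: 1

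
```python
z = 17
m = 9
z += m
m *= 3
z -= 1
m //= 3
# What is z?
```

Trace:
`z = 17` → z = 17
`m = 9` → m = 9
`z += m` → z = 26
`m *= 3` → m = 27
`z -= 1` → z = 25
`m //= 3` → m = 9
So z = 25

Answer: 25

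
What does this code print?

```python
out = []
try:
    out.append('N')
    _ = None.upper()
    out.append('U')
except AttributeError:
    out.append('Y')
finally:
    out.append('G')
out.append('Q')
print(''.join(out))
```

Execution trace: 'N' (try body) → 'Y' (except AttributeError) → 'G' (finally) → 'Q' (after the try/except). Output: NYGQ

Answer: NYGQ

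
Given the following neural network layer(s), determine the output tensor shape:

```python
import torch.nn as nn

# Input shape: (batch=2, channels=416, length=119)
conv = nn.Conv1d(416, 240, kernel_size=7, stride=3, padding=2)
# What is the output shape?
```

Input: (2, 416, 119) -> Output: (2, 240, 39)

Answer: (2, 240, 39)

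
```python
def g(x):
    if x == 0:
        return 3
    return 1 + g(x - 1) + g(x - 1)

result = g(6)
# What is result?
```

g(x) = 1 + 2·g(x-1), g(0)=3. Closed form: (3+1)·2^6 - 1 = 255.

Answer: 255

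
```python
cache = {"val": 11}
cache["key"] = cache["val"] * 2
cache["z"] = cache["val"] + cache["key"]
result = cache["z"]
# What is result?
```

Trace:
`cache = {"val": 11}` → cache = {'val': 11}
`cache["key"] = cache["val"] * 2` → cache = {'val': 11, 'key': 22}
`cache["z"] = cache["val"] + cache["key"]` → cache = {'val': 11, 'key': 22, 'z': 33}
`result = cache["z"]` → result = 33
So result = 33

Answer: 33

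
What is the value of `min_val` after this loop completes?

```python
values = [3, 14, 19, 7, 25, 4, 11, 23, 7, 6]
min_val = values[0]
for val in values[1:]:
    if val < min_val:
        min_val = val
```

Minimum of [3, 14, 19, 7, 25, 4, 11, 23, 7, 6]
`min_val` takes the values: 3

Answer: 3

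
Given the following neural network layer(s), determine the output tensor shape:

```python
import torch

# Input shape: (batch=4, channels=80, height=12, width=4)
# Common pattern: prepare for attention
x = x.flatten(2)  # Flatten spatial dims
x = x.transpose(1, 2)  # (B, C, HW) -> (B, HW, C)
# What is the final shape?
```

Input: (4, 80, 12, 4) -> after flatten(2): (4, 80, 48) -> Output: (4, 48, 80)

Answer: (4, 48, 80)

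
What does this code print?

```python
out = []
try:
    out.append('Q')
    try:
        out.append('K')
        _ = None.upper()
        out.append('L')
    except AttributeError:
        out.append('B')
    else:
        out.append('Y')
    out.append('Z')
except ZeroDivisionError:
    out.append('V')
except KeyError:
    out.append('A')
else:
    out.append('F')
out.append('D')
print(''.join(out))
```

Execution trace: 'Q' (try body) → 'K' (inner try body) → 'B' (inner except AttributeError) → 'Z' (try body, no exception) → 'F' (else) → 'D' (after the try/except). Output: QKBZFD

Answer: QKBZFD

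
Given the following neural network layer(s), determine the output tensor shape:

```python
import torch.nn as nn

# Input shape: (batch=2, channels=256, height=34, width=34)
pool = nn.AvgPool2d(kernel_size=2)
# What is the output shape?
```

Input: (2, 256, 34, 34) -> Output: (2, 256, 17, 17)

Answer: (2, 256, 17, 17)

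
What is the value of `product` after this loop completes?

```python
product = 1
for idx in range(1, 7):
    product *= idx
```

6! = 720
`product` takes the values: 1 → 2 → 6 → 24 → 120 → 720

Answer: 720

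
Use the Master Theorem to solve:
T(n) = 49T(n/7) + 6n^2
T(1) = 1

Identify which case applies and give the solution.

a=49, b=7, f(n)=6n^2. log_7(49) = 2. Since c=2 = 2, Case 2 applies: T(n) = Θ(n^log_b(a) · log n) = O(n^2 log n).

Answer: O(n^2 log n) - Case 2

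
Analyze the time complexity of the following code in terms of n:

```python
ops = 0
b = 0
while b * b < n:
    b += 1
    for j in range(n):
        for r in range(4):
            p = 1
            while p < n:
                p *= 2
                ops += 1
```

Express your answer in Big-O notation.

Each loop level contributes: √n × n × 1 × log n. Multiplying the contributions gives O(n√n log n).

Answer: O(n√n log n)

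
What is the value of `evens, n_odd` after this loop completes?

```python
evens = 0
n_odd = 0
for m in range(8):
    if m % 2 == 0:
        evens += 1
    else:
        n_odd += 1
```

Count evens and odds in range(8)
`evens, n_odd` takes the values: (0, 0) → (1, 0) → (1, 1) → (2, 1) → (2, 2) → (3, 2) → (3, 3) → (4, 3) → (4, 4)

Answer: 4, 4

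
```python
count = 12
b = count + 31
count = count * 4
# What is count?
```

Trace:
`count = 12` → count = 12
`b = count + 31` → b = 43
`count = count * 4` → count = 48
So count = 48

Answer: 48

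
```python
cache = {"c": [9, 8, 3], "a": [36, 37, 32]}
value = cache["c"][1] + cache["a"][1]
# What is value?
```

Trace:
`cache = {"c": [9, 8, 3], "a": [36, 37, 32]}` → cache = {'c': [9, 8, 3], 'a': [36, 37, 32]}
`value = cache["c"][1] + cache["a"][1]` → value = 45
So value = 45

Answer: 45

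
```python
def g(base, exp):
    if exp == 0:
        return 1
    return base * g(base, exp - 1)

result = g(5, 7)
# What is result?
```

g(5, 7) = 5 * 5 * 5 * 5 * 5 * 5 * 5 = 78125

Answer: 78125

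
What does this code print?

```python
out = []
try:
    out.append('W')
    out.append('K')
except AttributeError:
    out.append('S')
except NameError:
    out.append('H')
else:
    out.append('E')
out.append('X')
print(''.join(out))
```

Execution trace: 'W' (try body) → 'K' (try body, no exception) → 'E' (else) → 'X' (after the try/except). Output: WKEX

Answer: WKEX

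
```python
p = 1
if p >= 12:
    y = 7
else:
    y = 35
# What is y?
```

Trace:
`p = 1` → p = 1
`if p >= 12: ...` → p >= 12 is False, take else branch → y = 35
So y = 35

Answer: 35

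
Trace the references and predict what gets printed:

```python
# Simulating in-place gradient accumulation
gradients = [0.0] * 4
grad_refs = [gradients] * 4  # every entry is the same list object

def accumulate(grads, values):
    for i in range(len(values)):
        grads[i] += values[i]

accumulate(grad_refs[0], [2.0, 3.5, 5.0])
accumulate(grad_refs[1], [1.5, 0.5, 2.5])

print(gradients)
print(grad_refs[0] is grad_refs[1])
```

Key concept: gradient accumulation aliasing.
Step by step:
`gradients = [0.0] * 4` → gradients = [0.0, 0.0, 0.0, 0.0]
`grad_refs = [gradients] * 4` → grad_refs = [[0.0, 0.0, 0.0, 0.0], [0.0, 0.0, 0.0, 0.0], [0.0, 0.0, 0.0, 0.0], [0.0, 0.0, 0.0, 0.0]]
`accumulate(grad_refs[0], [2.0, 3.5, 5.0])` → gradients = [2.0, 3.5, 5.0, 0.0]; grad_refs = [[2.0, 3.5, 5.0, 0.0], [2.0, 3.5, 5.0, 0.0], [2.0, 3.5, 5.0, 0.0], [2.0, 3.5, 5.0, 0.0]]
`accumulate(grad_refs[1], [1.5, 0.5, 2.5])` → gradients = [3.5, 4.0, 7.5, 0.0]; grad_refs = [[3.5, 4.0, 7.5, 0.0], [3.5, 4.0, 7.5, 0.0], [3.5, 4.0, 7.5, 0.0], [3.5, 4.0, 7.5, 0.0]]
`print(gradients)` → prints [3.5, 4.0, 7.5, 0.0]
`print(grad_refs[0] is grad_refs[1])` → prints True

Answer:
[3.5, 4.0, 7.5, 0.0]
True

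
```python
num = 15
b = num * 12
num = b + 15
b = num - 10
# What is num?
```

Trace:
`num = 15` → num = 15
`b = num * 12` → b = 180
`num = b + 15` → num = 195
`b = num - 10` → b = 185
So num = 195

Answer: 195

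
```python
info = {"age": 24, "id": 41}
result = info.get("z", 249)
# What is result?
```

Trace:
`info = {"age": 24, "id": 41}` → info = {'age': 24, 'id': 41}
`result = info.get("z", 249)` → result = 249
So result = 249

Answer: 249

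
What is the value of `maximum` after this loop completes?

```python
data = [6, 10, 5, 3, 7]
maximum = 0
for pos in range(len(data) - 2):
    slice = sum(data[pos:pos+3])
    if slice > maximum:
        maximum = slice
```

Max sum of 3-element window in [6, 10, 5, 3, 7]
`maximum` takes the values: 0 → 21

Answer: 21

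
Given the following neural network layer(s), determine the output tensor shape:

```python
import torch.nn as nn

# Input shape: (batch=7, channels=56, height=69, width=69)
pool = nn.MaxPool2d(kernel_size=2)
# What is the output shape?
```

Input: (7, 56, 69, 69) -> Output: (7, 56, 34, 34)

Answer: (7, 56, 34, 34)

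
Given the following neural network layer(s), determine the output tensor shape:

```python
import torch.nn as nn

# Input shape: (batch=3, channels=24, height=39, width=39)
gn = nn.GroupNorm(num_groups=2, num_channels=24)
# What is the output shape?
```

Input: (3, 24, 39, 39) -> Output: (3, 24, 39, 39)

Answer: (3, 24, 39, 39)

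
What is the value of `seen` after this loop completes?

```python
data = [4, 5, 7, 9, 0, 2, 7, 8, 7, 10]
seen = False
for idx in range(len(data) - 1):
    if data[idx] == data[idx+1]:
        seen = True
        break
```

Check consecutive duplicates in [4, 5, 7, 9, 0, 2, 7, 8, 7, 10]
`seen` takes the values: False

Answer: False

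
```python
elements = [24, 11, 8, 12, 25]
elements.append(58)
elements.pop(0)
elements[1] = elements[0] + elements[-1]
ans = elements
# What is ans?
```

Trace:
`elements = [24, 11, 8, 12, 25]` → elements = [24, 11, 8, 12, 25]
`elements.append(58)` → elements = [24, 11, 8, 12, 25, 58]
`elements.pop(0)` → elements = [11, 8, 12, 25, 58]
`elements[1] = elements[0] + elements[-1]` → elements = [11, 69, 12, 25, 58]
`ans = elements` → ans = [11, 69, 12, 25, 58]
So ans = [11, 69, 12, 25, 58]

Answer: [11, 69, 12, 25, 58]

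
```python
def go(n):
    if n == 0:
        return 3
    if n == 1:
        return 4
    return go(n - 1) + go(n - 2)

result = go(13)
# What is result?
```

Build up from base cases: go(0)=3, go(1)=4, go(2)=7, go(3)=11, go(4)=18, go(5)=29, go(6)=47, ..., go(13)=1364

Answer: 1364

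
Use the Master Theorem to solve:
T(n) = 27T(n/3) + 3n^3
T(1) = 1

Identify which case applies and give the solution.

a=27, b=3, f(n)=3n^3. log_3(27) = 3. Since c=3 = 3, Case 2 applies: T(n) = Θ(n^log_b(a) · log n) = O(n^3 log n).

Answer: O(n^3 log n) - Case 2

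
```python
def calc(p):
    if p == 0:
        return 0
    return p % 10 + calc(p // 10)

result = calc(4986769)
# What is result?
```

Sum of digits of 4986769: 9 + 6 + 7 + 6 + 8 + 9 + 4 = 49

Answer: 49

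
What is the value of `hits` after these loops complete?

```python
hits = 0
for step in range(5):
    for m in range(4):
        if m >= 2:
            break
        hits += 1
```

Inner breaks at 2, outer runs 5 times
`hits` takes the values: 0 → 1 → 2 → 3 → 4 → 5 → 6 → 7 → 8 → 9 → 10

Answer: 10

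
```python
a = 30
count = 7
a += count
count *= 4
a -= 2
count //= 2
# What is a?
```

Trace:
`a = 30` → a = 30
`count = 7` → count = 7
`a += count` → a = 37
`count *= 4` → count = 28
`a -= 2` → a = 35
`count //= 2` → count = 14
So a = 35

Answer: 35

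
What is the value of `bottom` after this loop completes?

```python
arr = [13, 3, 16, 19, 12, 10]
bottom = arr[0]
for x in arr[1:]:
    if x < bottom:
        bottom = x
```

Minimum of [13, 3, 16, 19, 12, 10]
`bottom` takes the values: 13 → 3

Answer: 3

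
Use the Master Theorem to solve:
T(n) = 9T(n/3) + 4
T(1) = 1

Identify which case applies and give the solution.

a=9, b=3, f(n)=4. log_3(9) = 2. Since c=0 < 2, Case 1 applies: T(n) = Θ(n^log_b(a)) = O(n^2).

Answer: O(n^2) - Case 1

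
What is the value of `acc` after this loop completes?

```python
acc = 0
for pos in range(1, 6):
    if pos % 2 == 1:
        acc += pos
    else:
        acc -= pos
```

Add odd, subtract even
`acc` takes the values: 0 → 1 → -1 → 2 → -2 → 3

Answer: 3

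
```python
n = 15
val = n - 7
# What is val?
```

Trace:
`n = 15` → n = 15
`val = n - 7` → val = 8
So val = 8

Answer: 8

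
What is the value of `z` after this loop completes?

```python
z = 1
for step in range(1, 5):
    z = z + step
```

Start at 1, add 1 through 4
`z` takes the values: 1 → 2 → 4 → 7 → 11

Answer: 11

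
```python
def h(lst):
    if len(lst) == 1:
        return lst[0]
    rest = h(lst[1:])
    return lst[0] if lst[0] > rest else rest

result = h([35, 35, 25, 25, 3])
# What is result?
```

Recursive max over [35, 35, 25, 25, 3] = 35

Answer: 35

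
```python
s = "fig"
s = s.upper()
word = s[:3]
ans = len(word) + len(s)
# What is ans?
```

Trace:
`s = "fig"` → s = 'fig'
`s = s.upper()` → s = 'FIG'
`word = s[:3]` → word = 'FIG'
`ans = len(word) + len(s)` → ans = 6
So ans = 6

Answer: 6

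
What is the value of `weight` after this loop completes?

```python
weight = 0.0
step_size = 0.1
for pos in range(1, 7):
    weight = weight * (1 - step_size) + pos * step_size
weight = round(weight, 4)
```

Moving average with lr=0.1
`weight` takes the values: 0.0 → 0.1 → 0.29 → 0.561 → 0.9049 → 1.31441 → 1.782969 → 1.783

Answer: 1.783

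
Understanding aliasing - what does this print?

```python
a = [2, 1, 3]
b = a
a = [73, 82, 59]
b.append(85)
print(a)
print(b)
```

Key concept: rebinding vs mutation: a is rebound to a new list, b still points at the original.
Step by step:
`a = [2, 1, 3]` → a = [2, 1, 3]
`b = a` → b = [2, 1, 3] (same object as a)
`a = [73, 82, 59]` → a = [73, 82, 59]
`b.append(85)` → b = [2, 1, 3, 85]
`print(a)` → prints [73, 82, 59]
`print(b)` → prints [2, 1, 3, 85]

Answer:
[73, 82, 59]
[2, 1, 3, 85]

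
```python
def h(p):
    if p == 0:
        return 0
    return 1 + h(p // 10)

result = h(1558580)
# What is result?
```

Count of digits of 1558580: 7

Answer: 7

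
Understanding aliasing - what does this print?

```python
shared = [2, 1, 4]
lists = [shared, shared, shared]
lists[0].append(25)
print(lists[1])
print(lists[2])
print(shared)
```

Key concept: list of same reference.
Step by step:
`shared = [2, 1, 4]` → shared = [2, 1, 4]
`lists = [shared, shared, shared]` → lists = [[2, 1, 4], [2, 1, 4], [2, 1, 4]]
`lists[0].append(25)` → shared = [2, 1, 4, 25]; lists = [[2, 1, 4, 25], [2, 1, 4, 25], [2, 1, 4, 25]]
`print(lists[1])` → prints [2, 1, 4, 25]
`print(lists[2])` → prints [2, 1, 4, 25]
`print(shared)` → prints [2, 1, 4, 25]

Answer:
[2, 1, 4, 25]
[2, 1, 4, 25]
[2, 1, 4, 25]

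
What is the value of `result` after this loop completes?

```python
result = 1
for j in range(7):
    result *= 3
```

3^7 = 2187
`result` takes the values: 1 → 3 → 9 → 27 → 81 → 243 → 729 → 2187

Answer: 2187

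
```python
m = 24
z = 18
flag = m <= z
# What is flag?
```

Trace:
`m = 24` → m = 24
`z = 18` → z = 18
`flag = m <= z` → flag = False
So flag = False

Answer: False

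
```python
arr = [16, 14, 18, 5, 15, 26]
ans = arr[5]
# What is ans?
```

Trace:
`arr = [16, 14, 18, 5, 15, 26]` → arr = [16, 14, 18, 5, 15, 26]
`ans = arr[5]` → ans = 26
So ans = 26

Answer: 26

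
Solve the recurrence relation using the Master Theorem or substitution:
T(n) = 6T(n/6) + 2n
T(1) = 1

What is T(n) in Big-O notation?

By Master Theorem: a=6, b=6, f(n)=2n. Since log_6(6) = 1 and f(n) = Θ(n^1), Case 2 applies. T(n) = O(n log n).

Answer: O(n log n)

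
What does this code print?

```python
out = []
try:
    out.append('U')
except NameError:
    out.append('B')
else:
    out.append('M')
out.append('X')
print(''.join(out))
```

Execution trace: 'U' (try body, no exception) → 'M' (else) → 'X' (after the try/except). Output: UMX

Answer: UMX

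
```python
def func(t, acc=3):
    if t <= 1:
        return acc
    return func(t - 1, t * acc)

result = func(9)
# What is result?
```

Accumulator trace (n, acc): (9, 3) -> (8, 27) -> (7, 216) -> (6, 1512) -> (5, 9072) -> (4, 45360) -> (3, 181440) -> (2, 544320) -> (1, 1088640) -> return 1088640

Answer: 1088640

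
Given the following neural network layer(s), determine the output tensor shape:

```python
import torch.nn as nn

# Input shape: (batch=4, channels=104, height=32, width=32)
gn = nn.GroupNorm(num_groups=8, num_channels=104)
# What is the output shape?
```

Input: (4, 104, 32, 32) -> Output: (4, 104, 32, 32)

Answer: (4, 104, 32, 32)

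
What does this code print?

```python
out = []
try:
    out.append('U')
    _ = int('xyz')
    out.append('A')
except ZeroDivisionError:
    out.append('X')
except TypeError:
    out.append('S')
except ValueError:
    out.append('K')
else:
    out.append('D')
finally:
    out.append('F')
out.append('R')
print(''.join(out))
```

Execution trace: 'U' (try body) → 'K' (except ValueError) → 'F' (finally) → 'R' (after the try/except). Output: UKFR

Answer: UKFR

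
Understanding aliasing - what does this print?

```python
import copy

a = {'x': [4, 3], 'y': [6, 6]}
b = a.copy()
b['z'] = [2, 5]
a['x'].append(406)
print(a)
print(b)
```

Key concept: shallow copy of dict with mutable values.
Step by step:
`a = {'x': [4, 3], 'y': [6, 6]}` → a = {'x': [4, 3], 'y': [6, 6]}
`b = a.copy()` → b = {'x': [4, 3], 'y': [6, 6]}
`b['z'] = [2, 5]` → b = {'x': [4, 3], 'y': [6, 6], 'z': [2, 5]}
`a['x'].append(406)` → a = {'x': [4, 3, 406], 'y': [6, 6]}; b = {'x': [4, 3, 406], 'y': [6, 6], 'z': [2, 5]}
`print(a)` → prints {'x': [4, 3, 406], 'y': [6, 6]}
`print(b)` → prints {'x': [4, 3, 406], 'y': [6, 6], 'z': [2, 5]}

Answer:
{'x': [4, 3, 406], 'y': [6, 6]}
{'x': [4, 3, 406], 'y': [6, 6], 'z': [2, 5]}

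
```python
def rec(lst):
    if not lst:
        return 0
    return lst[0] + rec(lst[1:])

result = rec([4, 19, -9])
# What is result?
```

4 + 19 + (-9) + 0 = 14

Answer: 14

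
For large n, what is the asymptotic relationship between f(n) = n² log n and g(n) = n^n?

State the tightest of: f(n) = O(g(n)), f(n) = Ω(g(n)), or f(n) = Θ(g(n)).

n² log n vs n^n: f(n) = O(g(n)) but not Ω(g(n)) — n^n grows strictly faster than n² log n.

Answer: f(n) = O(g(n)) but not Ω(g(n)) — n^n grows strictly faster than n² log n.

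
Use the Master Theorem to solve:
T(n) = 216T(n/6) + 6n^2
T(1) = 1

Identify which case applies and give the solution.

a=216, b=6, f(n)=6n^2. log_6(216) = 3. Since c=2 < 3, Case 1 applies: T(n) = Θ(n^log_b(a)) = O(n^3).

Answer: O(n^3) - Case 1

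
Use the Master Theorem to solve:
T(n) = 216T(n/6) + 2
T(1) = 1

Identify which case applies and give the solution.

a=216, b=6, f(n)=2. log_6(216) = 3. Since c=0 < 3, Case 1 applies: T(n) = Θ(n^log_b(a)) = O(n^3).

Answer: O(n^3) - Case 1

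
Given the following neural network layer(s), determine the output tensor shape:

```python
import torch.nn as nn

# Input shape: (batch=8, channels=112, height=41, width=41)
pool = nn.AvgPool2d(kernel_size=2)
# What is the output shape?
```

Input: (8, 112, 41, 41) -> Output: (8, 112, 20, 20)

Answer: (8, 112, 20, 20)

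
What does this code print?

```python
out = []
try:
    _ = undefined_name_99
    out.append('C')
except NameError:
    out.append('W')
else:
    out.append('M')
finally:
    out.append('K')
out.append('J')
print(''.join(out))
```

Execution trace: 'W' (except NameError) → 'K' (finally) → 'J' (after the try/except). Output: WKJ

Answer: WKJ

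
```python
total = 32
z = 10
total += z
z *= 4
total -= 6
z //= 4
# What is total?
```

Trace:
`total = 32` → total = 32
`z = 10` → z = 10
`total += z` → total = 42
`z *= 4` → z = 40
`total -= 6` → total = 36
`z //= 4` → z = 10
So total = 36

Answer: 36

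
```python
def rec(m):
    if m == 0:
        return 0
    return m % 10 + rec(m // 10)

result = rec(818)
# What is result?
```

Sum of digits of 818: 8 + 1 + 8 = 17

Answer: 17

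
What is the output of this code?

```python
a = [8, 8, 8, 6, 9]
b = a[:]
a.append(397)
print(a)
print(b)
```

Key concept: slice [:] creates copy.
Step by step:
`a = [8, 8, 8, 6, 9]` → a = [8, 8, 8, 6, 9]
`b = a[:]` → b = [8, 8, 8, 6, 9]
`a.append(397)` → a = [8, 8, 8, 6, 9, 397]
`print(a)` → prints [8, 8, 8, 6, 9, 397]
`print(b)` → prints [8, 8, 8, 6, 9]

Answer:
[8, 8, 8, 6, 9, 397]
[8, 8, 8, 6, 9]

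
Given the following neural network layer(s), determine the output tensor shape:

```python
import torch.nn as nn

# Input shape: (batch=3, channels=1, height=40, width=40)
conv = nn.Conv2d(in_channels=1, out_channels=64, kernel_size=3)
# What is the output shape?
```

Input: (3, 1, 40, 40) -> Output: (3, 64, 38, 38)

Answer: (3, 64, 38, 38)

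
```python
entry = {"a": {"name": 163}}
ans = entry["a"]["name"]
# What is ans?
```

Trace:
`entry = {"a": {"name": 163}}` → entry = {'a': {'name': 163}}
`ans = entry["a"]["name"]` → ans = 163
So ans = 163

Answer: 163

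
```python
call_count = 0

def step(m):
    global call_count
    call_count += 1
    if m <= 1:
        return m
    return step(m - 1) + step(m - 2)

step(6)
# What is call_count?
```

Calls(m) = 1 + Calls(m-1) + Calls(m-2); Calls(0)=Calls(1)=1. For m=6 this gives 25.

Answer: 25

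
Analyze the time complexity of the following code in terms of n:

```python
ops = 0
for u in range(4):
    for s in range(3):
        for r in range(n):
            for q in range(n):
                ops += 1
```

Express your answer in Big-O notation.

Each loop level contributes: 1 × 1 × n × n. Multiplying the contributions gives O(n^2).

Answer: O(n^2)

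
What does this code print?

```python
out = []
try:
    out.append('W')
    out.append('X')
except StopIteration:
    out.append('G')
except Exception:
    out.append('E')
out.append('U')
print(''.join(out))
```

Execution trace: 'W' (try body) → 'X' (try body, no exception) → 'U' (after the try/except). Output: WXU

Answer: WXU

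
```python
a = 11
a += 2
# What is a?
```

Trace:
`a = 11` → a = 11
`a += 2` → a = 13
So a = 13

Answer: 13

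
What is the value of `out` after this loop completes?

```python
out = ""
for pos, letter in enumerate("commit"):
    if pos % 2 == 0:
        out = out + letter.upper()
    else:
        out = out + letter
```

Uppercase even positions in 'commit'
`out` takes the values: "" → "C" → "Co" → "CoM" → "CoMm" → "CoMmI" → "CoMmIt"

Answer: "CoMmIt"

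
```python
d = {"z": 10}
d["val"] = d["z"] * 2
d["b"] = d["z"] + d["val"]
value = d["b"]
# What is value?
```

Trace:
`d = {"z": 10}` → d = {'z': 10}
`d["val"] = d["z"] * 2` → d = {'z': 10, 'val': 20}
`d["b"] = d["z"] + d["val"]` → d = {'z': 10, 'val': 20, 'b': 30}
`value = d["b"]` → value = 30
So value = 30

Answer: 30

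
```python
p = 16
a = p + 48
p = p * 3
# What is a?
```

Trace:
`p = 16` → p = 16
`a = p + 48` → a = 64
`p = p * 3` → p = 48
So a = 64

Answer: 64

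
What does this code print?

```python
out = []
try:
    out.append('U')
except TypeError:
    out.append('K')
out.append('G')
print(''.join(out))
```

Execution trace: 'U' (try body, no exception) → 'G' (after the try/except). Output: UG

Answer: UG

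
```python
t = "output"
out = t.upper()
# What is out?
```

Trace:
`t = "output"` → t = 'output'
`out = t.upper()` → out = 'OUTPUT'
So out = 'OUTPUT'

Answer: 'OUTPUT'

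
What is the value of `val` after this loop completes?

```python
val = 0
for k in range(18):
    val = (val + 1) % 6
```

Increment mod 6, 18 times = 0
`val` takes the values: 0 → 1 → 2 → 3 → 4 → 5 → 0 → 1 → 2 → 3 → 4 → 5 → 0 → 1 → 2 → 3 → 4 → 5 → 0

Answer: 0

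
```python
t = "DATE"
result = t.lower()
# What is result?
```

Trace:
`t = "DATE"` → t = 'DATE'
`result = t.lower()` → result = 'date'
So result = 'date'

Answer: 'date'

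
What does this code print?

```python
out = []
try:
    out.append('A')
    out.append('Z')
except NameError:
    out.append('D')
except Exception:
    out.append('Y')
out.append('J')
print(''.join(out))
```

Execution trace: 'A' (try body) → 'Z' (try body, no exception) → 'J' (after the try/except). Output: AZJ

Answer: AZJ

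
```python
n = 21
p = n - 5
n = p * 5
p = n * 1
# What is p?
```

Trace:
`n = 21` → n = 21
`p = n - 5` → p = 16
`n = p * 5` → n = 80
`p = n * 1` → p = 80
So p = 80

Answer: 80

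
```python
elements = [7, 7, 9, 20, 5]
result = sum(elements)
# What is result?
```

Trace:
`elements = [7, 7, 9, 20, 5]` → elements = [7, 7, 9, 20, 5]
`result = sum(elements)` → result = 48
So result = 48

Answer: 48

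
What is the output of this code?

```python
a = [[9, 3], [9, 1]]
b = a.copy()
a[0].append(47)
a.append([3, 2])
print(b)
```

Key concept: shallow copy with nested lists.
Step by step:
`a = [[9, 3], [9, 1]]` → a = [[9, 3], [9, 1]]
`b = a.copy()` → b = [[9, 3], [9, 1]]
`a[0].append(47)` → a = [[9, 3, 47], [9, 1]]; b = [[9, 3, 47], [9, 1]]
`a.append([3, 2])` → a = [[9, 3, 47], [9, 1], [3, 2]]
`print(b)` → prints [[9, 3, 47], [9, 1]]

Answer: [[9, 3, 47], [9, 1]]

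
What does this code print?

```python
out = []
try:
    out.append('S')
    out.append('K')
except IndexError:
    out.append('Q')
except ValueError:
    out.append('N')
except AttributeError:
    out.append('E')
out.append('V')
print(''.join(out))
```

Execution trace: 'S' (try body) → 'K' (try body, no exception) → 'V' (after the try/except). Output: SKV

Answer: SKV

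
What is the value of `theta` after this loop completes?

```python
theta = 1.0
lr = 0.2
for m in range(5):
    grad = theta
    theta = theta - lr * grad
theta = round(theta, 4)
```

Gradient descent: w = 1.0 * (1 - 0.2)^5
`theta` takes the values: 1.0 → 0.8 → 0.64 → 0.512 → 0.4096 → 0.32768 → 0.3277

Answer: 0.3277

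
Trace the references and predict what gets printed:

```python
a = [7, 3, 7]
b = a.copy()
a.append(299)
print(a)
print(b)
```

Key concept: list.copy() creates independent copy.
Step by step:
`a = [7, 3, 7]` → a = [7, 3, 7]
`b = a.copy()` → b = [7, 3, 7]
`a.append(299)` → a = [7, 3, 7, 299]
`print(a)` → prints [7, 3, 7, 299]
`print(b)` → prints [7, 3, 7]

Answer:
[7, 3, 7, 299]
[7, 3, 7]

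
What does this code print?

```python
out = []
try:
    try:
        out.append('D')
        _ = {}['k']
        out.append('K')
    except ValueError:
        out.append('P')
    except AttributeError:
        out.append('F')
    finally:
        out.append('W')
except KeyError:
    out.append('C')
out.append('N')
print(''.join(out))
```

Execution trace: 'D' (try body) → 'W' (finally) → 'C' (outer except KeyError) → 'N' (after the try/except). Output: DWCN

Answer: DWCN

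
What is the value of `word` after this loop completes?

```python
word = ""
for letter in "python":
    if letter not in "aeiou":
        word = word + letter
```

Remove vowels from 'python'
`word` takes the values: "" → "p" → "py" → "pyt" → "pyth" → "pythn"

Answer: "pythn"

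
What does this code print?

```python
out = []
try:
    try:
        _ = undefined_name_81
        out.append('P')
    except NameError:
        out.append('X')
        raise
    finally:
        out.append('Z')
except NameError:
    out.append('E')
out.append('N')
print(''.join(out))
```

Execution trace: 'X' (inner except NameError) → 'Z' (inner finally) → 'E' (outer except NameError) → 'N' (after the try/except). Output: XZEN

Answer: XZEN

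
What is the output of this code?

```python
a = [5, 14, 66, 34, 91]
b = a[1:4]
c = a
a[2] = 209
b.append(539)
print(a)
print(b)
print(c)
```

Key concept: slice vs alias.
Step by step:
`a = [5, 14, 66, 34, 91]` → a = [5, 14, 66, 34, 91]
`b = a[1:4]` → b = [14, 66, 34]
`c = a` → c = [5, 14, 66, 34, 91] (same object as a)
`a[2] = 209` → a = [5, 14, 209, 34, 91] (same object as c); c = [5, 14, 209, 34, 91] (same object as a)
`b.append(539)` → b = [14, 66, 34, 539]
`print(a)` → prints [5, 14, 209, 34, 91]
`print(b)` → prints [14, 66, 34, 539]
`print(c)` → prints [5, 14, 209, 34, 91]

Answer:
[5, 14, 209, 34, 91]
[14, 66, 34, 539]
[5, 14, 209, 34, 91]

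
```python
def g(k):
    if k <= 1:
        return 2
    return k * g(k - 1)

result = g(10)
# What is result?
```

g(10) = 10 * 9 * 8 * 7 * 6 * 5 * 4 * 3 * 2 * 2 = 7257600

Answer: 7257600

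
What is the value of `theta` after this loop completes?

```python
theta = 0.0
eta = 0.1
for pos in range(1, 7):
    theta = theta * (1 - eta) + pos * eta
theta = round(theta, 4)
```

Moving average with lr=0.1
`theta` takes the values: 0.0 → 0.1 → 0.29 → 0.561 → 0.9049 → 1.31441 → 1.782969 → 1.783

Answer: 1.783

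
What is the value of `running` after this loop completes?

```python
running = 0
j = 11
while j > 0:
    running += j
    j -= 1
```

Sum 11 down to 1
`running` takes the values: 0 → 11 → 21 → 30 → 38 → 45 → 51 → 56 → 60 → 63 → 65 → 66

Answer: 66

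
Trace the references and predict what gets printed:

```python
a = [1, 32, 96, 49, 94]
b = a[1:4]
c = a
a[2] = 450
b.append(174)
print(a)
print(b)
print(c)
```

Key concept: slice vs alias.
Step by step:
`a = [1, 32, 96, 49, 94]` → a = [1, 32, 96, 49, 94]
`b = a[1:4]` → b = [32, 96, 49]
`c = a` → c = [1, 32, 96, 49, 94] (same object as a)
`a[2] = 450` → a = [1, 32, 450, 49, 94] (same object as c); c = [1, 32, 450, 49, 94] (same object as a)
`b.append(174)` → b = [32, 96, 49, 174]
`print(a)` → prints [1, 32, 450, 49, 94]
`print(b)` → prints [32, 96, 49, 174]
`print(c)` → prints [1, 32, 450, 49, 94]

Answer:
[1, 32, 450, 49, 94]
[32, 96, 49, 174]
[1, 32, 450, 49, 94]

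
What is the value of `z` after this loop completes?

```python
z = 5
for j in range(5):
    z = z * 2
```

Multiply by 2, 5 times: 5 * 2^5 = 160
`z` takes the values: 5 → 10 → 20 → 40 → 80 → 160

Answer: 160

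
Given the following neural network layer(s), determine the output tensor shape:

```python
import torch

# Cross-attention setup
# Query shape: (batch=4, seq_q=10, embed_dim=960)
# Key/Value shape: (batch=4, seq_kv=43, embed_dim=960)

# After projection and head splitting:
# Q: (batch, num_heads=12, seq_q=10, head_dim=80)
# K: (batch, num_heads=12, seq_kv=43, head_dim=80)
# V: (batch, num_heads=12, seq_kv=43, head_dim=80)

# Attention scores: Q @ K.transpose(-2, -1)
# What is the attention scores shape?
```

Input: (4, 10, 960) -> Output: (4, 12, 10, 43)

Answer: (4, 12, 10, 43)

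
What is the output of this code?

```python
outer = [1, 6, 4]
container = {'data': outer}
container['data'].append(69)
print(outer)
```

Key concept: dict holds reference to list.
Step by step:
`outer = [1, 6, 4]` → outer = [1, 6, 4]
`container = {'data': outer}` → container = {'data': [1, 6, 4]}
`container['data'].append(69)` → outer = [1, 6, 4, 69]; container = {'data': [1, 6, 4, 69]}
`print(outer)` → prints [1, 6, 4, 69]

Answer: [1, 6, 4, 69]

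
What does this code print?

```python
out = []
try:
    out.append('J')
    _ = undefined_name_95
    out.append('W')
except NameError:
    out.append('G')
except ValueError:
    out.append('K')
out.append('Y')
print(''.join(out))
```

Execution trace: 'J' (try body) → 'G' (except NameError) → 'Y' (after the try/except). Output: JGY

Answer: JGY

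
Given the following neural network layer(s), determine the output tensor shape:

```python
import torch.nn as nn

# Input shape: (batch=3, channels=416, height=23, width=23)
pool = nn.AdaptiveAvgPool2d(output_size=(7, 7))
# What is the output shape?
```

Input: (3, 416, 23, 23) -> Output: (3, 416, 7, 7)

Answer: (3, 416, 7, 7)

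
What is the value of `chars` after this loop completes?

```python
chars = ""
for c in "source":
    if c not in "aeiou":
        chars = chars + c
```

Remove vowels from 'source'
`chars` takes the values: "" → "s" → "sr" → "src"

Answer: "src"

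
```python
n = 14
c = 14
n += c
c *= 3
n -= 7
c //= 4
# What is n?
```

Trace:
`n = 14` → n = 14
`c = 14` → c = 14
`n += c` → n = 28
`c *= 3` → c = 42
`n -= 7` → n = 21
`c //= 4` → c = 10
So n = 21

Answer: 21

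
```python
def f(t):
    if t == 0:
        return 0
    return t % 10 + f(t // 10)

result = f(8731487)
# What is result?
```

Sum of digits of 8731487: 7 + 8 + 4 + 1 + 3 + 7 + 8 = 38

Answer: 38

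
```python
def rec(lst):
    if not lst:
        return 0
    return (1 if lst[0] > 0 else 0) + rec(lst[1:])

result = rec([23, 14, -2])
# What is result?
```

Count of positive elements in [23, 14, -2] = 2

Answer: 2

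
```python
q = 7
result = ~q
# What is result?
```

Trace:
`q = 7` → q = 7
`result = ~q` → result = -8
So result = -8

Answer: -8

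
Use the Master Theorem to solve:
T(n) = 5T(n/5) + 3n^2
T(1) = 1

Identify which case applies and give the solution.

a=5, b=5, f(n)=3n^2. log_5(5) = 1. Since c=2 > 1 and the regularity condition holds (5(n/5)^2 = (5/5^2)n^2 with 5/5^2 < 1), Case 3 applies: T(n) = Θ(f(n)) = O(n^2).

Answer: O(n^2) - Case 3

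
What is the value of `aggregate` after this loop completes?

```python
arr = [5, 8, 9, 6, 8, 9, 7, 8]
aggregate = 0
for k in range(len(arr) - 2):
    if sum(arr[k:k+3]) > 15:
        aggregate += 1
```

Count windows with sum > 15
`aggregate` takes the values: 0 → 1 → 2 → 3 → 4 → 5 → 6

Answer: 6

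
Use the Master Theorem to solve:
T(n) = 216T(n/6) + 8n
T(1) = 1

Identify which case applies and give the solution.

a=216, b=6, f(n)=8n. log_6(216) = 3. Since c=1 < 3, Case 1 applies: T(n) = Θ(n^log_b(a)) = O(n^3).

Answer: O(n^3) - Case 1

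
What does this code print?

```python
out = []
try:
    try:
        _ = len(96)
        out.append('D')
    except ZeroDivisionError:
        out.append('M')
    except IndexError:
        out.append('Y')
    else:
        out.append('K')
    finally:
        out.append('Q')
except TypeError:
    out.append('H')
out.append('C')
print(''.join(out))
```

Execution trace: 'Q' (finally) → 'H' (outer except TypeError) → 'C' (after the try/except). Output: QHC

Answer: QHC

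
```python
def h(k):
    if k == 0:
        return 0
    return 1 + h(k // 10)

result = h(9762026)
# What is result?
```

Count of digits of 9762026: 7

Answer: 7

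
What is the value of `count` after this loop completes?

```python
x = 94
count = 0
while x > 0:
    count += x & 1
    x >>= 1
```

Count set bits in 94 (binary: 0b1011110)
`count` takes the values: 0 → 1 → 2 → 3 → 4 → 5

Answer: 5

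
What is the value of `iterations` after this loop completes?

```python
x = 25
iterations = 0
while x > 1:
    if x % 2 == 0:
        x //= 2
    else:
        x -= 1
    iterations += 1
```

Steps to reduce 25 to 1
`iterations` takes the values: 0 → 1 → 2 → 3 → 4 → 5 → 6

Answer: 6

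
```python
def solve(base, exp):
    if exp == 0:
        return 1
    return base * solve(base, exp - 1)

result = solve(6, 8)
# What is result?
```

solve(6, 8) = 6 * 6 * 6 * 6 * 6 * 6 * 6 * 6 = 1679616

Answer: 1679616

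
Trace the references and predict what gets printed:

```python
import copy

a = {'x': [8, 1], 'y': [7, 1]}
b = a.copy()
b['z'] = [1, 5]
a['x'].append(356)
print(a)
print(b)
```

Key concept: shallow copy of dict with mutable values.
Step by step:
`a = {'x': [8, 1], 'y': [7, 1]}` → a = {'x': [8, 1], 'y': [7, 1]}
`b = a.copy()` → b = {'x': [8, 1], 'y': [7, 1]}
`b['z'] = [1, 5]` → b = {'x': [8, 1], 'y': [7, 1], 'z': [1, 5]}
`a['x'].append(356)` → a = {'x': [8, 1, 356], 'y': [7, 1]}; b = {'x': [8, 1, 356], 'y': [7, 1], 'z': [1, 5]}
`print(a)` → prints {'x': [8, 1, 356], 'y': [7, 1]}
`print(b)` → prints {'x': [8, 1, 356], 'y': [7, 1], 'z': [1, 5]}

Answer:
{'x': [8, 1, 356], 'y': [7, 1]}
{'x': [8, 1, 356], 'y': [7, 1], 'z': [1, 5]}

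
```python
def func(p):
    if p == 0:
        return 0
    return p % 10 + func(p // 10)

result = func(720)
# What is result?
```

Sum of digits of 720: 0 + 2 + 7 = 9

Answer: 9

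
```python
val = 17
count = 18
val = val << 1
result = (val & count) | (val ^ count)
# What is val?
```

Trace:
`val = 17` → val = 17
`count = 18` → count = 18
`val = val << 1` → val = 34
`result = (val & count) | (val ^ count)` → result = 50
So val = 34

Answer: 34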